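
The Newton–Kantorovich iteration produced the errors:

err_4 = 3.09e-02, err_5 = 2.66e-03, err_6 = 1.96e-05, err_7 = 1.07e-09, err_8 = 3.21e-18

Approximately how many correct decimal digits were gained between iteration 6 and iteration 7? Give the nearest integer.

4

Digits gained ≈ log₁₀(err_6/err_7) = log₁₀(1.96e-05/1.07e-09) = log₁₀(18317.8) ≈ 4.263.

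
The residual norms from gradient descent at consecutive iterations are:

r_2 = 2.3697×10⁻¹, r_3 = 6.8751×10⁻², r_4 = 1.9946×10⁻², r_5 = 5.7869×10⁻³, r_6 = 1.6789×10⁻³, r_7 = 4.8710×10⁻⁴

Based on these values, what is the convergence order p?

Consecutive ratios: r_7/r_6 = 4.8710×10⁻⁴/1.6789×10⁻³ = 0.29013, r_6/r_5 = 1.6789×10⁻³/5.7869×10⁻³ = 0.290121.
p ≈ ln(0.29013)/ln(0.290121) = -1.2374/-1.2375 ≈ 1.00.
So the convergence is linear (order 1).

1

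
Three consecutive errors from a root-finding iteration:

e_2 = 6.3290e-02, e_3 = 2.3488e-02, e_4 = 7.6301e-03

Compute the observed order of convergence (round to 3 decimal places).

p ≈ ln(e_4/e_3) / ln(e_3/e_2)
  = ln(7.6301e-03/2.3488e-02) / ln(2.3488e-02/6.3290e-02)
  = ln(0.324851) / ln(0.371117)
  = -1.124389 / -0.991238 ≈ 1.134328

1.134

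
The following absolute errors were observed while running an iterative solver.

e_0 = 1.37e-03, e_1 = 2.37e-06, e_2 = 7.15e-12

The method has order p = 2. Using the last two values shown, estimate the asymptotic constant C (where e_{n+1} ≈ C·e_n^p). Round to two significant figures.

1.3

C ≈ e_2 / e_1^2
  = 7.15e-12 / (2.37e-06)^2
  = 7.15e-12 / 5.6169e-12 ≈ 1.2729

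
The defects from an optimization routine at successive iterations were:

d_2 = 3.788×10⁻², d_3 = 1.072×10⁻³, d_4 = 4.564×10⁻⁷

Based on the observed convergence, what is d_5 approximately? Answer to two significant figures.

2.1e-14

First estimate the order: p ≈ ln(d_4/d_3) / ln(d_3/d_2) = ln(4.564×10⁻⁷/1.072×10⁻³)/ln(1.072×10⁻³/3.788×10⁻²) = ln(0.000425746)/ln(0.0282999) ≈ 2.1772.
Then d_5 ≈ d_4·(d_4/d_3)^p = 4.564×10⁻⁷·(0.000425746)^2.1772 = 4.564×10⁻⁷·4.58128e-08 ≈ 2.091e-14.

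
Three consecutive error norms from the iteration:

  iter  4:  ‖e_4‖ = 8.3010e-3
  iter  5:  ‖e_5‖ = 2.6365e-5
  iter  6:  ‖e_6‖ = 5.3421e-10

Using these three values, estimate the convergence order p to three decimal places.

1.879

p ≈ ln(‖e_6‖/‖e_5‖) / ln(‖e_5‖/‖e_4‖)
  = ln(5.3421e-10/2.6365e-5) / ln(2.6365e-5/8.3010e-3)
  = ln(2.02621e-05) / ln(0.00317612)
  = -10.806758 / -5.752095 ≈ 1.878752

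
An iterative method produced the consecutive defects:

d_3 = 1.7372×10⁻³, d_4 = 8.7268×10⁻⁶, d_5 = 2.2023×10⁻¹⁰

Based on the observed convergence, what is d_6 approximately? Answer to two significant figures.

1.4e-19

First estimate the order: p ≈ ln(d_5/d_4) / ln(d_4/d_3) = ln(2.2023×10⁻¹⁰/8.7268×10⁻⁶)/ln(8.7268×10⁻⁶/1.7372×10⁻³) = ln(2.52361e-05)/ln(0.00502349) ≈ 2.0000.
Then d_6 ≈ d_5·(d_5/d_4)^p = 2.2023×10⁻¹⁰·(2.52361e-05)^2.0000 = 2.2023×10⁻¹⁰·6.36861e-10 ≈ 1.403e-19.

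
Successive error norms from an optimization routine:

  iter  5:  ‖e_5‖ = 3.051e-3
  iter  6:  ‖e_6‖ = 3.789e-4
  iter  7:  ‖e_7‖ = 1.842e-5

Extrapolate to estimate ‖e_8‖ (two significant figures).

2.3e-7

First estimate the order: p ≈ ln(‖e_7‖/‖e_6‖) / ln(‖e_6‖/‖e_5‖) = ln(1.842e-5/3.789e-4)/ln(3.789e-4/3.051e-3) = ln(0.0486144)/ln(0.124189) ≈ 1.4496.
Then ‖e_8‖ ≈ ‖e_7‖·(‖e_7‖/‖e_6‖)^p = 1.842e-5·(0.0486144)^1.4496 = 1.842e-5·0.0124834 ≈ 2.299e-07.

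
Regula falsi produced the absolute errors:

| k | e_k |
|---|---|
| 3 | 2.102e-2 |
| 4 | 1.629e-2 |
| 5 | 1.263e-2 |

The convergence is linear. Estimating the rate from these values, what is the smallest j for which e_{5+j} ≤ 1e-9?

65

Rate ρ ≈ e_5/e_4 = 1.263e-2/1.629e-2 = 0.7753.
After j more steps, e_{5+j} ≈ 1.263e-2·ρ^j; need ρ^j ≤ 1e-9/1.263e-2 = 7.91766e-08.
j ≥ ln(7.91766e-08)/ln(0.7753) = -16.3516/-0.25451 = 64.247.
So 65 more iterations are needed.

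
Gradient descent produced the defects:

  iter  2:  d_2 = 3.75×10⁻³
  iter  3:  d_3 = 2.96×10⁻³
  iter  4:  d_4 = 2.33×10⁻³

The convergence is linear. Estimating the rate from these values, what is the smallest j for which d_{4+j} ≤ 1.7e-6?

31

Rate ρ ≈ d_4/d_3 = 2.33×10⁻³/2.96×10⁻³ = 0.7872.
After j more steps, d_{4+j} ≈ 2.33×10⁻³·ρ^j; need ρ^j ≤ 1.7e-6/2.33×10⁻³ = 0.000729614.
j ≥ ln(0.000729614)/ln(0.7872) = -7.2230/-0.23927 = 30.188.
So 31 more iterations are needed.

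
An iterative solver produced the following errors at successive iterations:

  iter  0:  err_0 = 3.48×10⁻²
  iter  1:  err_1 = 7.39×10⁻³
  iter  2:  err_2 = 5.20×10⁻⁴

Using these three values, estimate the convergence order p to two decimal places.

p ≈ ln(err_2/err_1) / ln(err_1/err_0)
  = ln(5.20×10⁻⁴/7.39×10⁻³) / ln(7.39×10⁻³/3.48×10⁻²)
  = ln(0.0703654) / ln(0.212356)
  = -2.65405 / -1.54949 ≈ 1.71285

1.71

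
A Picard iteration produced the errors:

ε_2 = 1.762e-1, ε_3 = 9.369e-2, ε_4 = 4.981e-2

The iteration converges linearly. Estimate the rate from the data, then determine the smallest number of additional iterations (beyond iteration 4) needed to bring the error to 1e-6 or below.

18

Rate ρ ≈ ε_4/ε_3 = 4.981e-2/9.369e-2 = 0.5316.
After j more steps, ε_{4+j} ≈ 4.981e-2·ρ^j; need ρ^j ≤ 1e-6/4.981e-2 = 2.00763e-05.
j ≥ ln(2.00763e-05)/ln(0.5316) = -10.8160/-0.63186 = 17.118.
So 18 more iterations are needed.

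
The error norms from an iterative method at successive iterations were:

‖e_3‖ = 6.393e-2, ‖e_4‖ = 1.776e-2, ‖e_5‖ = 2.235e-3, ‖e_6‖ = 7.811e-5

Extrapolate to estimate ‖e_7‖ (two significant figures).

First estimate the order: p ≈ ln(‖e_6‖/‖e_5‖) / ln(‖e_5‖/‖e_4‖) = ln(7.811e-5/2.235e-3)/ln(2.235e-3/1.776e-2) = ln(0.0349485)/ln(0.125845) ≈ 1.6181.
Then ‖e_7‖ ≈ ‖e_6‖·(‖e_6‖/‖e_5‖)^p = 7.811e-5·(0.0349485)^1.6181 = 7.811e-5·0.00439665 ≈ 3.434e-07.

3.4e-7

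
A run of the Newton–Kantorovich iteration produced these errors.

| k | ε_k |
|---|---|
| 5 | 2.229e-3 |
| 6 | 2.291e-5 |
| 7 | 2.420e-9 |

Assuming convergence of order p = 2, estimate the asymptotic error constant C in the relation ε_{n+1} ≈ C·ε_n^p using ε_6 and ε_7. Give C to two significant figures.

4.6

C ≈ ε_7 / ε_6^2
  = 2.420e-9 / (2.291e-5)^2
  = 2.420e-9 / 5.24868e-10 ≈ 4.6107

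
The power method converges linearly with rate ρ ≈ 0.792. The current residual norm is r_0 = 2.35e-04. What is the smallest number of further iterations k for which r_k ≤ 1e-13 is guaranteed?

After k steps, r_k ≈ 2.35e-04·0.792^k.
Need 0.792^k ≤ 1e-13/2.35e-04 = 4.25532e-10.
k ≥ ln(4.25532e-10)/ln(0.792) = -21.5777/-0.23319 = 92.533.
Smallest integer k = 93.

93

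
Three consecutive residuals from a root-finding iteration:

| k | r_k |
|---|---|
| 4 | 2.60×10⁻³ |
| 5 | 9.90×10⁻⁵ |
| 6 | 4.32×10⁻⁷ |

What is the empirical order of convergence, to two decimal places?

p ≈ ln(r_6/r_5) / ln(r_5/r_4)
  = ln(4.32×10⁻⁷/9.90×10⁻⁵) / ln(9.90×10⁻⁵/2.60×10⁻³)
  = ln(0.00436364) / ln(0.0380769)
  = -5.43445 / -3.26815 ≈ 1.66285

1.66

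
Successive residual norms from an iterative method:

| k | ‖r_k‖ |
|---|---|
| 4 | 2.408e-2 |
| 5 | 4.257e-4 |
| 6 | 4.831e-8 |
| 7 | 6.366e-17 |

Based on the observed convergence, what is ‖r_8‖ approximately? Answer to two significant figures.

First estimate the order: p ≈ ln(‖r_7‖/‖r_6‖) / ln(‖r_6‖/‖r_5‖) = ln(6.366e-17/4.831e-8)/ln(4.831e-8/4.257e-4) = ln(1.31774e-09)/ln(0.000113484) ≈ 2.2510.
Then ‖r_8‖ ≈ ‖r_7‖·(‖r_7‖/‖r_6‖)^p = 6.366e-17·(1.31774e-09)^2.2510 = 6.366e-17·1.02503e-20 ≈ 6.525e-37.

6.5e-37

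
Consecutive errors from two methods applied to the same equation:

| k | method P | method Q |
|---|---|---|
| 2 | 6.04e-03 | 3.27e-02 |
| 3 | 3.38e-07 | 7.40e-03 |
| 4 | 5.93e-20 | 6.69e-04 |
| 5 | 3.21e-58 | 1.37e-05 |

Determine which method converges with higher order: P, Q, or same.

P

Method P: p ≈ ln(3.21e-58/5.93e-20)/ln(5.93e-20/3.38e-07) ≈ 3.00.
Method Q: p ≈ ln(1.37e-05/6.69e-04)/ln(6.69e-04/7.40e-03) ≈ 1.62.
Method P has the higher order (≈3.0 vs ≈1.6).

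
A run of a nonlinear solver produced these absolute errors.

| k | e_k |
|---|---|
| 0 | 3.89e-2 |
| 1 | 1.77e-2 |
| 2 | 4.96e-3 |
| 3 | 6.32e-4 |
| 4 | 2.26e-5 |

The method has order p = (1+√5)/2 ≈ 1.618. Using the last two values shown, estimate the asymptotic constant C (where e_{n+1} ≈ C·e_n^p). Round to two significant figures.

C ≈ e_4 / e_3^1.618
  = 2.26e-5 / (6.32e-4)^1.618
  = 2.26e-5 / 6.66132e-06 ≈ 3.3927

3.4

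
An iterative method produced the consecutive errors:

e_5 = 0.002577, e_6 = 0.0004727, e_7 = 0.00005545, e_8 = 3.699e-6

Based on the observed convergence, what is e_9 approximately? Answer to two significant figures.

1.2e-7

First estimate the order: p ≈ ln(e_8/e_7) / ln(e_7/e_6) = ln(3.699e-6/0.00005545)/ln(0.00005545/0.0004727) = ln(0.0667087)/ln(0.117305) ≈ 1.2634.
Then e_9 ≈ e_8·(e_8/e_7)^p = 3.699e-6·(0.0667087)^1.2634 = 3.699e-6·0.0326943 ≈ 1.209e-07.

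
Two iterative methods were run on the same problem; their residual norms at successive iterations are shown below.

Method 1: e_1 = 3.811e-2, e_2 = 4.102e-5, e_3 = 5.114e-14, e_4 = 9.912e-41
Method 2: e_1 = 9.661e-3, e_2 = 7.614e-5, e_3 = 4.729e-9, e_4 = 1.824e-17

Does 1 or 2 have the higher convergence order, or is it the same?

Method 1: p ≈ ln(9.912e-41/5.114e-14)/ln(5.114e-14/4.102e-5) ≈ 3.00.
Method 2: p ≈ ln(1.824e-17/4.729e-9)/ln(4.729e-9/7.614e-5) ≈ 2.00.
Method 1 has the higher order (≈3.0 vs ≈2.0).

1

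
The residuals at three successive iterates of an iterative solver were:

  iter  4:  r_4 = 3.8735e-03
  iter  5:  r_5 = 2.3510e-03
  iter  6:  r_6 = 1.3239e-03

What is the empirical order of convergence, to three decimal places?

p ≈ ln(r_6/r_5) / ln(r_5/r_4)
  = ln(1.3239e-03/2.3510e-03) / ln(2.3510e-03/3.8735e-03)
  = ln(0.563122) / ln(0.606945)
  = -0.574259 / -0.499317 ≈ 1.150089

1.150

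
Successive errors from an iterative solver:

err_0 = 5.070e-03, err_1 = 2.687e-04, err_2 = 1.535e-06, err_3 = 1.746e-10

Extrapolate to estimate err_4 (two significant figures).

2.0e-17

First estimate the order: p ≈ ln(err_3/err_2) / ln(err_2/err_1) = ln(1.746e-10/1.535e-06)/ln(1.535e-06/2.687e-04) = ln(0.000113746)/ln(0.00571269) ≈ 1.7583.
Then err_4 ≈ err_3·(err_3/err_2)^p = 1.746e-10·(0.000113746)^1.7583 = 1.746e-10·1.16186e-07 ≈ 2.029e-17.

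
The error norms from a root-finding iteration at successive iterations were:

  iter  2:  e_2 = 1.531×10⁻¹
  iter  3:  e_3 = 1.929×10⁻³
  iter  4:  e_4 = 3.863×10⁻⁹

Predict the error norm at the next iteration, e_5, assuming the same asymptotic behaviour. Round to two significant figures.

3.1e-26

First estimate the order: p ≈ ln(e_4/e_3) / ln(e_3/e_2) = ln(3.863×10⁻⁹/1.929×10⁻³)/ln(1.929×10⁻³/1.531×10⁻¹) = ln(2.00259e-06)/ln(0.0125996) ≈ 2.9997.
Then e_5 ≈ e_4·(e_4/e_3)^p = 3.863×10⁻⁹·(2.00259e-06)^2.9997 = 3.863×10⁻⁹·8.0628e-18 ≈ 3.115e-26.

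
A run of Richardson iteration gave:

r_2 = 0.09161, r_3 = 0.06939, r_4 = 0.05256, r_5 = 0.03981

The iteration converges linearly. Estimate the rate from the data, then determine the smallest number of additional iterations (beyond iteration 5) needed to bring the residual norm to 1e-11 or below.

Rate ρ ≈ r_5/r_4 = 0.03981/0.05256 = 0.7574.
After j more steps, r_{5+j} ≈ 0.03981·ρ^j; need ρ^j ≤ 1e-11/0.03981 = 2.51193e-10.
j ≥ ln(2.51193e-10)/ln(0.7574) = -22.1048/-0.27786 = 79.554.
So 80 more iterations are needed.

80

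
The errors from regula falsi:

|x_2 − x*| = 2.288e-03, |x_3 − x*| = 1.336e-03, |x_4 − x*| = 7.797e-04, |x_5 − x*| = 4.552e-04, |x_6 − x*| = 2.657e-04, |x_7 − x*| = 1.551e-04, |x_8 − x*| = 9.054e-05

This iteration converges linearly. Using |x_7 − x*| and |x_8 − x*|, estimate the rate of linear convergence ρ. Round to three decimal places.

ρ ≈ |x_8 − x*|/|x_7 − x*| = 9.054e-05/1.551e-04 = 0.58375

0.584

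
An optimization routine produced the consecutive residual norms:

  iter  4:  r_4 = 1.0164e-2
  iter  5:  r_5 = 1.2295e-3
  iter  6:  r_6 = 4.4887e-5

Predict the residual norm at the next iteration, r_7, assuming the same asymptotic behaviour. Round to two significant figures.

2.5e-7

First estimate the order: p ≈ ln(r_6/r_5) / ln(r_5/r_4) = ln(4.4887e-5/1.2295e-3)/ln(1.2295e-3/1.0164e-2) = ln(0.0365083)/ln(0.120966) ≈ 1.5672.
Then r_7 ≈ r_6·(r_6/r_5)^p = 4.4887e-5·(0.0365083)^1.5672 = 4.4887e-5·0.00558445 ≈ 2.507e-07.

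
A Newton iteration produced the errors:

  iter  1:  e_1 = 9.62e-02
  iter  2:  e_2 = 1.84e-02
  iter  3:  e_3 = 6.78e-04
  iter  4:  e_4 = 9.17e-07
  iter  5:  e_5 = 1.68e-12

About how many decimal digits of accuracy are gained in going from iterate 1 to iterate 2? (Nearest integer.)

Digits gained ≈ log₁₀(e_1/e_2) = log₁₀(9.62e-02/1.84e-02) = log₁₀(5.22826) ≈ 0.718.

1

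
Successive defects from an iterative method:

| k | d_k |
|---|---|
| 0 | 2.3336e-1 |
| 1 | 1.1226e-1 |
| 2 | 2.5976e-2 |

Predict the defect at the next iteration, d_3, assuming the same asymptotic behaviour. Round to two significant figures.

1.4e-3

First estimate the order: p ≈ ln(d_2/d_1) / ln(d_1/d_0) = ln(2.5976e-2/1.1226e-1)/ln(1.1226e-1/2.3336e-1) = ln(0.231391)/ln(0.481059) ≈ 2.0002.
Then d_3 ≈ d_2·(d_2/d_1)^p = 2.5976e-2·(0.231391)^2.0002 = 2.5976e-2·0.0535261 ≈ 0.00139.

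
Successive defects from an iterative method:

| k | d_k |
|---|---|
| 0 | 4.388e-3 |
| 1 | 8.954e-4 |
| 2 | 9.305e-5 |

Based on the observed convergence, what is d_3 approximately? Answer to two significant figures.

First estimate the order: p ≈ ln(d_2/d_1) / ln(d_1/d_0) = ln(9.305e-5/8.954e-4)/ln(8.954e-4/4.388e-3) = ln(0.10392)/ln(0.204057) ≈ 1.4246.
Then d_3 ≈ d_2·(d_2/d_1)^p = 9.305e-5·(0.10392)^1.4246 = 9.305e-5·0.0397365 ≈ 3.697e-06.

3.7e-6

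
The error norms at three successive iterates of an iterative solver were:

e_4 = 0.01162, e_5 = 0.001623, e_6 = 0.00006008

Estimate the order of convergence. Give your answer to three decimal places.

p ≈ ln(e_6/e_5) / ln(e_5/e_4)
  = ln(0.00006008/0.001623) / ln(0.001623/0.01162)
  = ln(0.0370179) / ln(0.139673)
  = -3.296354 / -1.968451 ≈ 1.674593

1.675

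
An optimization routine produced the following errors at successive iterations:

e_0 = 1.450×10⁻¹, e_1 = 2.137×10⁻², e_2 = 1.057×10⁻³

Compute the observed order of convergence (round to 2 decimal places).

1.57

p ≈ ln(e_2/e_1) / ln(e_1/e_0)
  = ln(1.057×10⁻³/2.137×10⁻²) / ln(2.137×10⁻²/1.450×10⁻¹)
  = ln(0.0494619) / ln(0.147379)
  = -3.00655 / -1.91475 ≈ 1.57020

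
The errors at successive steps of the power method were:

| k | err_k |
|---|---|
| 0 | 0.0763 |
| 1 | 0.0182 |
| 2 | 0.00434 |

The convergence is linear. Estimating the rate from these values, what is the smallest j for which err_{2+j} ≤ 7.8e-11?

13

Rate ρ ≈ err_2/err_1 = 0.00434/0.0182 = 0.2385.
After j more steps, err_{2+j} ≈ 0.00434·ρ^j; need ρ^j ≤ 7.8e-11/0.00434 = 1.79724e-08.
j ≥ ln(1.79724e-08)/ln(0.2385) = -17.8344/-1.43339 = 12.442.
So 13 more iterations are needed.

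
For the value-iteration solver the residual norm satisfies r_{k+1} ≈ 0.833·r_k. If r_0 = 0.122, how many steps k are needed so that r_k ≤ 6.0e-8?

After k steps, r_k ≈ 0.122·0.833^k.
Need 0.833^k ≤ 6.0e-8/0.122 = 4.91803e-07.
k ≥ ln(4.91803e-07)/ln(0.833) = -14.5252/-0.18272 = 79.494.
Smallest integer k = 80.

80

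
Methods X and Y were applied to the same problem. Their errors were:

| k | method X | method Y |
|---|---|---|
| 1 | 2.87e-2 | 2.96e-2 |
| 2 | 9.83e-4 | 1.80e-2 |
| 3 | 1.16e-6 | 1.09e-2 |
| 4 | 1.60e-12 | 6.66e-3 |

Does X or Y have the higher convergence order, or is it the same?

X

Method X: p ≈ ln(1.60e-12/1.16e-6)/ln(1.16e-6/9.83e-4) ≈ 2.00.
Method Y: p ≈ ln(6.66e-3/1.09e-2)/ln(1.09e-2/1.80e-2) ≈ 0.98.
Method X has the higher order (≈2.0 vs ≈1.0).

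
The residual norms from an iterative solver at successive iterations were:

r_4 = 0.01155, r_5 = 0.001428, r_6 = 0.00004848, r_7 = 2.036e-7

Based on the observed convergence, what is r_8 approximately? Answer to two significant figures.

2.9e-11

First estimate the order: p ≈ ln(r_7/r_6) / ln(r_6/r_5) = ln(2.036e-7/0.00004848)/ln(0.00004848/0.001428) = ln(0.00419967)/ln(0.0339496) ≈ 1.6178.
Then r_8 ≈ r_7·(r_7/r_6)^p = 2.036e-7·(0.00419967)^1.6178 = 2.036e-7·0.000142836 ≈ 2.908e-11.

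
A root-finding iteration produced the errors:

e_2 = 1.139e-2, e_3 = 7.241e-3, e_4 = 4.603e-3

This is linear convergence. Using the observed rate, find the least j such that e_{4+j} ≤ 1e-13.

55

Rate ρ ≈ e_4/e_3 = 4.603e-3/7.241e-3 = 0.6357.
After j more steps, e_{4+j} ≈ 4.603e-3·ρ^j; need ρ^j ≤ 1e-13/4.603e-3 = 2.1725e-11.
j ≥ ln(2.1725e-11)/ln(0.6357) = -24.5526/-0.45303 = 54.196.
So 55 more iterations are needed.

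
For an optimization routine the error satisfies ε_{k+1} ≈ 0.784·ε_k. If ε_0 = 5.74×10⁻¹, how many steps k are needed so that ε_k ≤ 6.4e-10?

85

After k steps, ε_k ≈ 5.74×10⁻¹·0.784^k.
Need 0.784^k ≤ 6.4e-10/5.74×10⁻¹ = 1.11498e-09.
k ≥ ln(1.11498e-09)/ln(0.784) = -20.6144/-0.24335 = 84.711.
Smallest integer k = 85.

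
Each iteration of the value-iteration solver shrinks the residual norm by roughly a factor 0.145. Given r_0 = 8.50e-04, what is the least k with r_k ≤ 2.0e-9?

7

After k steps, r_k ≈ 8.50e-04·0.145^k.
Need 0.145^k ≤ 2.0e-9/8.50e-04 = 2.35294e-06.
k ≥ ln(2.35294e-06)/ln(0.145) = -12.9598/-1.93102 = 6.711.
Smallest integer k = 7.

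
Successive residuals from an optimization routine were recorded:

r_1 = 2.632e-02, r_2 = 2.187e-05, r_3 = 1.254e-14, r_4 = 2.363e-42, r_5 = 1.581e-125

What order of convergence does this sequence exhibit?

Consecutive ratios: r_5/r_4 = 1.581e-125/2.363e-42 = 6.69065e-84, r_4/r_3 = 2.363e-42/1.254e-14 = 1.88437e-28.
p ≈ ln(6.69065e-84)/ln(1.88437e-28) = -191.5164/-63.8388 ≈ 3.00.
So the convergence is cubic (order 3).

3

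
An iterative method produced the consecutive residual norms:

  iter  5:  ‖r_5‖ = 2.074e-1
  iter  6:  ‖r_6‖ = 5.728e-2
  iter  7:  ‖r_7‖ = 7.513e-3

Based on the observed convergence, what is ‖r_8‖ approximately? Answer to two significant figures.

3.0e-4

First estimate the order: p ≈ ln(‖r_7‖/‖r_6‖) / ln(‖r_6‖/‖r_5‖) = ln(7.513e-3/5.728e-2)/ln(5.728e-2/2.074e-1) = ln(0.131163)/ln(0.276181) ≈ 1.5787.
Then ‖r_8‖ ≈ ‖r_7‖·(‖r_7‖/‖r_6‖)^p = 7.513e-3·(0.131163)^1.5787 = 7.513e-3·0.0404845 ≈ 0.0003042.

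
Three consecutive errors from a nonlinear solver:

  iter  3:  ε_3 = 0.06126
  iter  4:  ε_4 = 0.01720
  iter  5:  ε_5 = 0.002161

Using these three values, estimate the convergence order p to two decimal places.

p ≈ ln(ε_5/ε_4) / ln(ε_4/ε_3)
  = ln(0.002161/0.01720) / ln(0.01720/0.06126)
  = ln(0.12564) / ln(0.28077)
  = -2.07433 / -1.27022 ≈ 1.63305

1.63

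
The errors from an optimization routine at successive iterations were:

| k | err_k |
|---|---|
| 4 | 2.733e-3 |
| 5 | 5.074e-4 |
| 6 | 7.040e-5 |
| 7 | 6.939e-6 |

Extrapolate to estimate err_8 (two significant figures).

First estimate the order: p ≈ ln(err_7/err_6) / ln(err_6/err_5) = ln(6.939e-6/7.040e-5)/ln(7.040e-5/5.074e-4) = ln(0.0985653)/ln(0.138747) ≈ 1.1731.
Then err_8 ≈ err_7·(err_7/err_6)^p = 6.939e-6·(0.0985653)^1.1731 = 6.939e-6·0.065999 ≈ 4.58e-07.

4.6e-7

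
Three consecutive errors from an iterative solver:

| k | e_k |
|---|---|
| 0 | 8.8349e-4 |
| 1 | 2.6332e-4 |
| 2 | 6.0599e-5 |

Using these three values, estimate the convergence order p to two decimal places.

1.21

p ≈ ln(e_2/e_1) / ln(e_1/e_0)
  = ln(6.0599e-5/2.6332e-4) / ln(2.6332e-4/8.8349e-4)
  = ln(0.230134) / ln(0.298045)
  = -1.46909 / -1.21051 ≈ 1.21361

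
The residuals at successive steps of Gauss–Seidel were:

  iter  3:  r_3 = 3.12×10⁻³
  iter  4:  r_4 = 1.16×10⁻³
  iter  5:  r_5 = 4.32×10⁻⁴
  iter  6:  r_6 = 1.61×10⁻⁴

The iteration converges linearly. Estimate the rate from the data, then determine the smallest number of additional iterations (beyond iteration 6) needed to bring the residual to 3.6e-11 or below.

16

Rate ρ ≈ r_6/r_5 = 1.61×10⁻⁴/4.32×10⁻⁴ = 0.3727.
After j more steps, r_{6+j} ≈ 1.61×10⁻⁴·ρ^j; need ρ^j ≤ 3.6e-11/1.61×10⁻⁴ = 2.23602e-07.
j ≥ ln(2.23602e-07)/ln(0.3727) = -15.3134/-0.98698 = 15.515.
So 16 more iterations are needed.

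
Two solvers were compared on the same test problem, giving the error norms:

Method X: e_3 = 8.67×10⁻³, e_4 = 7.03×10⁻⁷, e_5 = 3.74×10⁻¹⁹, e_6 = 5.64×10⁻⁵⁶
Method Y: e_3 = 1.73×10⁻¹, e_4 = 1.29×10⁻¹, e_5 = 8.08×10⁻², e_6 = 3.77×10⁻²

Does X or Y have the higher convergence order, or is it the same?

Method X: p ≈ ln(5.64×10⁻⁵⁶/3.74×10⁻¹⁹)/ln(3.74×10⁻¹⁹/7.03×10⁻⁷) ≈ 3.00.
Method Y: p ≈ ln(3.77×10⁻²/8.08×10⁻²)/ln(8.08×10⁻²/1.29×10⁻¹) ≈ 1.63.
Method X has the higher order (≈3.0 vs ≈1.6).

X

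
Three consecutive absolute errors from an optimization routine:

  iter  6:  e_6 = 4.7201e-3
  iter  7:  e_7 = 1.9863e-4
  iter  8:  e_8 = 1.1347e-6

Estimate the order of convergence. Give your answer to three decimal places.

1.630

p ≈ ln(e_8/e_7) / ln(e_7/e_6)
  = ln(1.1347e-6/1.9863e-4) / ln(1.9863e-4/4.7201e-3)
  = ln(0.00571263) / ln(0.0420817)
  = -5.165076 / -3.168142 ≈ 1.630317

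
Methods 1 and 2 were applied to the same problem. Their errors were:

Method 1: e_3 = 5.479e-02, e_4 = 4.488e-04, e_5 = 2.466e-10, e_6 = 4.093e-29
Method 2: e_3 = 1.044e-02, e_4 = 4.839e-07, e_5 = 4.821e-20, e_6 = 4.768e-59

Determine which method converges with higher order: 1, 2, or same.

same

Method 1: p ≈ ln(4.093e-29/2.466e-10)/ln(2.466e-10/4.488e-04) ≈ 3.00.
Method 2: p ≈ ln(4.768e-59/4.821e-20)/ln(4.821e-20/4.839e-07) ≈ 3.00.
Both orders ≈ 3.0 — effectively the same.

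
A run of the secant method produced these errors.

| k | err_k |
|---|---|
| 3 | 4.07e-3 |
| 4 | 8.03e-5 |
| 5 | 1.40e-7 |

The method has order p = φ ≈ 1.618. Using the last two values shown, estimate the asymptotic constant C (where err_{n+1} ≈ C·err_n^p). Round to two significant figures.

0.59

C ≈ err_5 / err_4^1.618
  = 1.40e-7 / (8.03e-5)^1.618
  = 1.40e-7 / 2.36499e-07 ≈ 0.59197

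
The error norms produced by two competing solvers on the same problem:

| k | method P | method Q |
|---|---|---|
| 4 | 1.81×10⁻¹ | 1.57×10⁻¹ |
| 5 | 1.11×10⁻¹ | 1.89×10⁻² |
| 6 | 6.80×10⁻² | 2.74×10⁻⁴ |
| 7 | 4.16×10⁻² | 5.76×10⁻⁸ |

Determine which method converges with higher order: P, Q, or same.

Method P: p ≈ ln(4.16×10⁻²/6.80×10⁻²)/ln(6.80×10⁻²/1.11×10⁻¹) ≈ 1.00.
Method Q: p ≈ ln(5.76×10⁻⁸/2.74×10⁻⁴)/ln(2.74×10⁻⁴/1.89×10⁻²) ≈ 2.00.
Method Q has the higher order (≈2.0 vs ≈1.0).

Q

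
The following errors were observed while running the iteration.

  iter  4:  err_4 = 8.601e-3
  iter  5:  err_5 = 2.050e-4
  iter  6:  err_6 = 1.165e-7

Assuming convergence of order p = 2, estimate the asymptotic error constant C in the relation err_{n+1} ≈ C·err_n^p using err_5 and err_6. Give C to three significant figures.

2.77

C ≈ err_6 / err_5^2
  = 1.165e-7 / (2.050e-4)^2
  = 1.165e-7 / 4.2025e-08 ≈ 2.7722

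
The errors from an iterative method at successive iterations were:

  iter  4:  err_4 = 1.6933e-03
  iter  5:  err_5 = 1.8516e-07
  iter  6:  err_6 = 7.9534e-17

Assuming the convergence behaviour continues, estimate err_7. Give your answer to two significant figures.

5.6e-39

First estimate the order: p ≈ ln(err_6/err_5) / ln(err_5/err_4) = ln(7.9534e-17/1.8516e-07)/ln(1.8516e-07/1.6933e-03) = ln(4.29542e-10)/ln(0.000109349) ≈ 2.3647.
Then err_7 ≈ err_6·(err_6/err_5)^p = 7.9534e-17·(4.29542e-10)^2.3647 = 7.9534e-17·7.07731e-23 ≈ 5.629e-39.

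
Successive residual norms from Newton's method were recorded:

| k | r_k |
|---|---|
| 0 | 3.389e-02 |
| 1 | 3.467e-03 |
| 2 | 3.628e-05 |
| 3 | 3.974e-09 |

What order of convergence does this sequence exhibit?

Consecutive ratios: r_3/r_2 = 3.974e-09/3.628e-05 = 0.000109537, r_2/r_1 = 3.628e-05/3.467e-03 = 0.0104644.
p ≈ ln(0.000109537)/ln(0.0104644) = -9.1192/-4.5598 ≈ 2.00.
So the convergence is quadratic (order 2).

2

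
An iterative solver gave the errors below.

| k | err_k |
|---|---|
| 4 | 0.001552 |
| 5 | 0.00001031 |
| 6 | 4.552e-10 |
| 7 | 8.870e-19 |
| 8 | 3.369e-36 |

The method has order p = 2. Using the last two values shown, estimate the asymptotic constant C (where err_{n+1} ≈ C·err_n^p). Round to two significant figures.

C ≈ err_8 / err_7^2
  = 3.369e-36 / (8.870e-19)^2
  = 3.369e-36 / 7.86769e-37 ≈ 4.2821

4.3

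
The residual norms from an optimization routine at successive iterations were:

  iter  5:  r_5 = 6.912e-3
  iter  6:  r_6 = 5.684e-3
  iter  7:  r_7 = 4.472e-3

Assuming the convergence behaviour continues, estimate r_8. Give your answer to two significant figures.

3.3e-3

First estimate the order: p ≈ ln(r_7/r_6) / ln(r_6/r_5) = ln(4.472e-3/5.684e-3)/ln(5.684e-3/6.912e-3) = ln(0.78677)/ln(0.822338) ≈ 1.2260.
Then r_8 ≈ r_7·(r_7/r_6)^p = 4.472e-3·(0.78677)^1.2260 = 4.472e-3·0.745263 ≈ 0.003333.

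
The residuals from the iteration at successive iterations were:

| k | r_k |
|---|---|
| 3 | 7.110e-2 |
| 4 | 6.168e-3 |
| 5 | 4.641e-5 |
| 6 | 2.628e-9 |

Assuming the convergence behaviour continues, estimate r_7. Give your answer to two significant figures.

First estimate the order: p ≈ ln(r_6/r_5) / ln(r_5/r_4) = ln(2.628e-9/4.641e-5)/ln(4.641e-5/6.168e-3) = ln(5.66257e-05)/ln(0.00752432) ≈ 2.0000.
Then r_7 ≈ r_6·(r_6/r_5)^p = 2.628e-9·(5.66257e-05)^2.0000 = 2.628e-9·3.20647e-09 ≈ 8.427e-18.

8.4e-18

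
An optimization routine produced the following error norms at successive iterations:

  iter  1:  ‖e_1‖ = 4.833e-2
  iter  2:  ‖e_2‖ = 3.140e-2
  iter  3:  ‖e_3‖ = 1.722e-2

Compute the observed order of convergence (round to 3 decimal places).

1.393

p ≈ ln(‖e_3‖/‖e_2‖) / ln(‖e_2‖/‖e_1‖)
  = ln(1.722e-2/3.140e-2) / ln(3.140e-2/4.833e-2)
  = ln(0.548408) / ln(0.6497)
  = -0.600736 / -0.431245 ≈ 1.393027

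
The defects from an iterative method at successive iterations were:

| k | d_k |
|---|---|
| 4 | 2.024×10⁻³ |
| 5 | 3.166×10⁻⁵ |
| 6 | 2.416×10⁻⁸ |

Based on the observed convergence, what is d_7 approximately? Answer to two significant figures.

1.0e-13

First estimate the order: p ≈ ln(d_6/d_5) / ln(d_5/d_4) = ln(2.416×10⁻⁸/3.166×10⁻⁵)/ln(3.166×10⁻⁵/2.024×10⁻³) = ln(0.000763108)/ln(0.0156423) ≈ 1.7264.
Then d_7 ≈ d_6·(d_6/d_5)^p = 2.416×10⁻⁸·(0.000763108)^1.7264 = 2.416×10⁻⁸·4.15046e-06 ≈ 1.003e-13.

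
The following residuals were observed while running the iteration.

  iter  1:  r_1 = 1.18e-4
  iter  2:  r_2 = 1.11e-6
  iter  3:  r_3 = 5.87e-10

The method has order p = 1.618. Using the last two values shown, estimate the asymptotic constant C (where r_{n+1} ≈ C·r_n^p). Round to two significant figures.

2.5

C ≈ r_3 / r_2^1.618
  = 5.87e-10 / (1.11e-6)^1.618
  = 5.87e-10 / 2.31917e-10 ≈ 2.5311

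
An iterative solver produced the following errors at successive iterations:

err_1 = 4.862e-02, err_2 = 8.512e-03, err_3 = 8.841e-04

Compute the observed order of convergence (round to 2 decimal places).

p ≈ ln(err_3/err_2) / ln(err_2/err_1)
  = ln(8.841e-04/8.512e-03) / ln(8.512e-03/4.862e-02)
  = ln(0.103865) / ln(0.175072)
  = -2.26466 / -1.74256 ≈ 1.29962

1.30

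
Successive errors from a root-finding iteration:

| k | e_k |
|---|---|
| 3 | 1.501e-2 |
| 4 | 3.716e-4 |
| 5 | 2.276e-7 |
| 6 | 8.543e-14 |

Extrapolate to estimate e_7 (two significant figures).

First estimate the order: p ≈ ln(e_6/e_5) / ln(e_5/e_4) = ln(8.543e-14/2.276e-7)/ln(2.276e-7/3.716e-4) = ln(3.75351e-07)/ln(0.000612487) ≈ 1.9999.
Then e_7 ≈ e_6·(e_6/e_5)^p = 8.543e-14·(3.75351e-07)^1.9999 = 8.543e-14·1.41097e-13 ≈ 1.205e-26.

1.2e-26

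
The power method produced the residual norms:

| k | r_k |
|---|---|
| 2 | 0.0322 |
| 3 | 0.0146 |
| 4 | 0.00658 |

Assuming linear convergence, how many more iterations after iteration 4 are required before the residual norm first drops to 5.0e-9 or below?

Rate ρ ≈ r_4/r_3 = 0.00658/0.0146 = 0.4507.
After j more steps, r_{4+j} ≈ 0.00658·ρ^j; need ρ^j ≤ 5.0e-9/0.00658 = 7.59878e-07.
j ≥ ln(7.59878e-07)/ln(0.4507) = -14.0901/-0.79695 = 17.680.
So 18 more iterations are needed.

18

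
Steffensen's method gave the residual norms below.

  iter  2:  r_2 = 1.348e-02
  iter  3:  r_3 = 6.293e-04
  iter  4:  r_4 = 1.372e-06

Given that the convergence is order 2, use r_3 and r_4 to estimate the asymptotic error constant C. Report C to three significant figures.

C ≈ r_4 / r_3^2
  = 1.372e-06 / (6.293e-04)^2
  = 1.372e-06 / 3.96018e-07 ≈ 3.4645

3.46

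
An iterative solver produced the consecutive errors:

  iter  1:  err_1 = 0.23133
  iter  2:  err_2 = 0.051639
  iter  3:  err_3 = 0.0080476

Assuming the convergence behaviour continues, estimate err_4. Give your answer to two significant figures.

First estimate the order: p ≈ ln(err_3/err_2) / ln(err_2/err_1) = ln(0.0080476/0.051639)/ln(0.051639/0.23133) = ln(0.155843)/ln(0.223227) ≈ 1.2396.
Then err_4 ≈ err_3·(err_3/err_2)^p = 0.0080476·(0.155843)^1.2396 = 0.0080476·0.0998286 ≈ 0.0008034.

8.0e-4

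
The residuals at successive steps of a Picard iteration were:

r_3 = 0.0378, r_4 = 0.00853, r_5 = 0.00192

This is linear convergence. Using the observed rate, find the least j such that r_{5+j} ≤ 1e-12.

15

Rate ρ ≈ r_5/r_4 = 0.00192/0.00853 = 0.2251.
After j more steps, r_{5+j} ≈ 0.00192·ρ^j; need ρ^j ≤ 1e-12/0.00192 = 5.20833e-10.
j ≥ ln(5.20833e-10)/ln(0.2251) = -21.3756/-1.49121 = 14.334.
So 15 more iterations are needed.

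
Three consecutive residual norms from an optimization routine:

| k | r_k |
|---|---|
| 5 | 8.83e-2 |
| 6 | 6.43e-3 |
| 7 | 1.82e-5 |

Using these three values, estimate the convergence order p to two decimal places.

p ≈ ln(r_7/r_6) / ln(r_6/r_5)
  = ln(1.82e-5/6.43e-3) / ln(6.43e-3/8.83e-2)
  = ln(0.00283048) / ln(0.0728199)
  = -5.86731 / -2.61977 ≈ 2.23963

2.24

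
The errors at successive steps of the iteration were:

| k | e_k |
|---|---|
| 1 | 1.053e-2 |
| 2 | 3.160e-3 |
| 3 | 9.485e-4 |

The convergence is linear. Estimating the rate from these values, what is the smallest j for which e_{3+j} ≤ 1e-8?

10

Rate ρ ≈ e_3/e_2 = 9.485e-4/3.160e-3 = 0.3002.
After j more steps, e_{3+j} ≈ 9.485e-4·ρ^j; need ρ^j ≤ 1e-8/9.485e-4 = 1.0543e-05.
j ≥ ln(1.0543e-05)/ln(0.3002) = -11.4600/-1.20331 = 9.524.
So 10 more iterations are needed.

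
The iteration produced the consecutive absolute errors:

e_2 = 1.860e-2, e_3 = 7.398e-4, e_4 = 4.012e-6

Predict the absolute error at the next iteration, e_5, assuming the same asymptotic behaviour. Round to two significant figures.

First estimate the order: p ≈ ln(e_4/e_3) / ln(e_3/e_2) = ln(4.012e-6/7.398e-4)/ln(7.398e-4/1.860e-2) = ln(0.00542309)/ln(0.0397742) ≈ 1.6179.
Then e_5 ≈ e_4·(e_4/e_3)^p = 4.012e-6·(0.00542309)^1.6179 = 4.012e-6·0.000215893 ≈ 8.662e-10.

8.7e-10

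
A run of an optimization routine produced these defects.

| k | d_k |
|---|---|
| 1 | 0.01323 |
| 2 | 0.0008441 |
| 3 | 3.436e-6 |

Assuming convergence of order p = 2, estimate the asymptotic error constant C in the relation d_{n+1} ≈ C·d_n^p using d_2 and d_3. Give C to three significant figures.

4.82

C ≈ d_3 / d_2^2
  = 3.436e-6 / (0.0008441)^2
  = 3.436e-6 / 7.12505e-07 ≈ 4.8224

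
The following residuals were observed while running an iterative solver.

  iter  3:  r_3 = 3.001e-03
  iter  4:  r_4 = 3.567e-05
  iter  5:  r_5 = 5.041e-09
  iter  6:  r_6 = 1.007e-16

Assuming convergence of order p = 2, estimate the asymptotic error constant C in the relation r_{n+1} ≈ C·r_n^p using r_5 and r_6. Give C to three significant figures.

C ≈ r_6 / r_5^2
  = 1.007e-16 / (5.041e-09)^2
  = 1.007e-16 / 2.54117e-17 ≈ 3.9627

3.96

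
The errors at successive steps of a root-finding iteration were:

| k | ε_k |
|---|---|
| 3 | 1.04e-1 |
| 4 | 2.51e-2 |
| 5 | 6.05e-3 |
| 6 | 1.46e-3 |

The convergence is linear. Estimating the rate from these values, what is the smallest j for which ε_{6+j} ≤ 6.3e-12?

Rate ρ ≈ ε_6/ε_5 = 1.46e-3/6.05e-3 = 0.2413.
After j more steps, ε_{6+j} ≈ 1.46e-3·ρ^j; need ρ^j ≤ 6.3e-12/1.46e-3 = 4.31507e-09.
j ≥ ln(4.31507e-09)/ln(0.2413) = -19.2612/-1.42171 = 13.548.
So 14 more iterations are needed.

14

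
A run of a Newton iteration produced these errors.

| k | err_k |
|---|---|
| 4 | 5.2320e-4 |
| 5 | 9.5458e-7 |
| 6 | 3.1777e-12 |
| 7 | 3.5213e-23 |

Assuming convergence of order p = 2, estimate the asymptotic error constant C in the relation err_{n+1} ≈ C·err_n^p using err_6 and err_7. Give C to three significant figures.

C ≈ err_7 / err_6^2
  = 3.5213e-23 / (3.1777e-12)^2
  = 3.5213e-23 / 1.00978e-23 ≈ 3.4872

3.49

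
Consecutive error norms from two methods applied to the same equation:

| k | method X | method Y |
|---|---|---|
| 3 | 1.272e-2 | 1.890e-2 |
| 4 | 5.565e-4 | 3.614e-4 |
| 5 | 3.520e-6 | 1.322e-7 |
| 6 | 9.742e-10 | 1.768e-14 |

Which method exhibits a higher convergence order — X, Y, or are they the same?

Method X: p ≈ ln(9.742e-10/3.520e-6)/ln(3.520e-6/5.565e-4) ≈ 1.62.
Method Y: p ≈ ln(1.768e-14/1.322e-7)/ln(1.322e-7/3.614e-4) ≈ 2.00.
Method Y has the higher order (≈2.0 vs ≈1.6).

Y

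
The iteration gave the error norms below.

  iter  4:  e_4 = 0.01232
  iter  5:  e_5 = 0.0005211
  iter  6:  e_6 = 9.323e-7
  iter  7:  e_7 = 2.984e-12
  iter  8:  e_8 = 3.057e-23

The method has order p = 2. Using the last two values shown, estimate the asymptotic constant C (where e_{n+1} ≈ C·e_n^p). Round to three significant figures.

C ≈ e_8 / e_7^2
  = 3.057e-23 / (2.984e-12)^2
  = 3.057e-23 / 8.90426e-24 ≈ 3.4332

3.43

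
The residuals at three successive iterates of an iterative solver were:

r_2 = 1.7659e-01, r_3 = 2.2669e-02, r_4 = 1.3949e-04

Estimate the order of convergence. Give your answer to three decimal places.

p ≈ ln(r_4/r_3) / ln(r_3/r_2)
  = ln(1.3949e-04/2.2669e-02) / ln(2.2669e-02/1.7659e-01)
  = ln(0.00615334) / ln(0.128371)
  = -5.090760 / -2.052831 ≈ 2.479873

2.480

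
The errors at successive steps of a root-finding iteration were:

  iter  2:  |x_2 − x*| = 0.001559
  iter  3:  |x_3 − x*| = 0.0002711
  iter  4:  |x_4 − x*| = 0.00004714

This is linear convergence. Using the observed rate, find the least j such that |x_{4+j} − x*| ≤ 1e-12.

11

Rate ρ ≈ |x_4 − x*|/|x_3 − x*| = 0.00004714/0.0002711 = 0.1739.
After j more steps, |x_{4+j} − x*| ≈ 0.00004714·ρ^j; need ρ^j ≤ 1e-12/0.00004714 = 2.12134e-08.
j ≥ ln(2.12134e-08)/ln(0.1739) = -17.6686/-1.74927 = 10.101.
So 11 more iterations are needed.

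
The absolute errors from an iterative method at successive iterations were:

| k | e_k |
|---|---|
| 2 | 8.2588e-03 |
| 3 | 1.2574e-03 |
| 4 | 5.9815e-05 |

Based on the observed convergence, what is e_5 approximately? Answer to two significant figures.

4.3e-7

First estimate the order: p ≈ ln(e_4/e_3) / ln(e_3/e_2) = ln(5.9815e-05/1.2574e-03)/ln(1.2574e-03/8.2588e-03) = ln(0.0475704)/ln(0.15225) ≈ 1.6181.
Then e_5 ≈ e_4·(e_4/e_3)^p = 5.9815e-05·(0.0475704)^1.6181 = 5.9815e-05·0.007241 ≈ 4.331e-07.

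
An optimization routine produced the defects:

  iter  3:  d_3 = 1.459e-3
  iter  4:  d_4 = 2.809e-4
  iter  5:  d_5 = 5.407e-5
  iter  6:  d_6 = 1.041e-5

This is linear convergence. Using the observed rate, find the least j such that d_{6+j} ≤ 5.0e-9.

Rate ρ ≈ d_6/d_5 = 1.041e-5/5.407e-5 = 0.1925.
After j more steps, d_{6+j} ≈ 1.041e-5·ρ^j; need ρ^j ≤ 5.0e-9/1.041e-5 = 0.000480307.
j ≥ ln(0.000480307)/ln(0.1925) = -7.6411/-1.64766 = 4.638.
So 5 more iterations are needed.

5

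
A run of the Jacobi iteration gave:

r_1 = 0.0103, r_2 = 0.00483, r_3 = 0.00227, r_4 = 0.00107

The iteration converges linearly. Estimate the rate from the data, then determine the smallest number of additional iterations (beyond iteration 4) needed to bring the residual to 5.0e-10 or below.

20

Rate ρ ≈ r_4/r_3 = 0.00107/0.00227 = 0.4714.
After j more steps, r_{4+j} ≈ 0.00107·ρ^j; need ρ^j ≤ 5.0e-10/0.00107 = 4.6729e-07.
j ≥ ln(4.6729e-07)/ln(0.4714) = -14.5763/-0.75205 = 19.382.
So 20 more iterations are needed.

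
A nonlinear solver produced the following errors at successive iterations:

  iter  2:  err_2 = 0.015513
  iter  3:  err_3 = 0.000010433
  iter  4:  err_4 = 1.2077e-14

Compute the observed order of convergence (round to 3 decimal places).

2.817

p ≈ ln(err_4/err_3) / ln(err_3/err_2)
  = ln(1.2077e-14/0.000010433) / ln(0.000010433/0.015513)
  = ln(1.15758e-09) / ln(0.000672533)
  = -20.576934 / -7.304459 ≈ 2.817037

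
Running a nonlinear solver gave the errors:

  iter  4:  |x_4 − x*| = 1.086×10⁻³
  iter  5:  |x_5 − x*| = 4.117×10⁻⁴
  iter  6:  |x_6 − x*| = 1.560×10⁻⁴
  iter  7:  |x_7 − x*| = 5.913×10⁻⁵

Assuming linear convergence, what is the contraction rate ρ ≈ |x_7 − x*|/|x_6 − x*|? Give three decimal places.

ρ ≈ |x_7 − x*|/|x_6 − x*| = 5.913×10⁻⁵/1.560×10⁻⁴ = 0.37904

0.379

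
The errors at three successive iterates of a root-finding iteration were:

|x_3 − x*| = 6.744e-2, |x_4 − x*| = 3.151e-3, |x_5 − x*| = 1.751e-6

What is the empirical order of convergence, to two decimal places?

2.45

p ≈ ln(|x_5 − x*|/|x_4 − x*|) / ln(|x_4 − x*|/|x_3 − x*|)
  = ln(1.751e-6/3.151e-3) / ln(3.151e-3/6.744e-2)
  = ln(0.000555697) / ln(0.046723)
  = -7.49529 / -3.06352 ≈ 2.44663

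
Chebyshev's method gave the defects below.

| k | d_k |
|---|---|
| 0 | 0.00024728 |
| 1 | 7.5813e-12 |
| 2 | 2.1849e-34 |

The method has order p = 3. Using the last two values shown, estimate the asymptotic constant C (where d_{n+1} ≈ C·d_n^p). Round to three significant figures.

0.501

C ≈ d_2 / d_1^3
  = 2.1849e-34 / (7.5813e-12)^3
  = 2.1849e-34 / 4.35744e-34 ≈ 0.50142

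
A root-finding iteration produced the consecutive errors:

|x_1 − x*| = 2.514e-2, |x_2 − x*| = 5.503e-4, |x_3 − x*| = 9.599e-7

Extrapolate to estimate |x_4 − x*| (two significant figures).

2.5e-11

First estimate the order: p ≈ ln(|x_3 − x*|/|x_2 − x*|) / ln(|x_2 − x*|/|x_1 − x*|) = ln(9.599e-7/5.503e-4)/ln(5.503e-4/2.514e-2) = ln(0.00174432)/ln(0.0218894) ≈ 1.6619.
Then |x_4 − x*| ≈ |x_3 − x*|·(|x_3 − x*|/|x_2 − x*|)^p = 9.599e-7·(0.00174432)^1.6619 = 9.599e-7·2.6053e-05 ≈ 2.501e-11.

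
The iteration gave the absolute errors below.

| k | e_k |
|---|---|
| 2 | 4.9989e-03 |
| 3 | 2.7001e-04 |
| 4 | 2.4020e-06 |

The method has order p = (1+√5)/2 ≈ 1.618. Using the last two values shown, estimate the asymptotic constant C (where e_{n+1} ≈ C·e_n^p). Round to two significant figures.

1.4

C ≈ e_4 / e_3^1.618
  = 2.4020e-06 / (2.7001e-04)^1.618
  = 2.4020e-06 / 1.68257e-06 ≈ 1.4276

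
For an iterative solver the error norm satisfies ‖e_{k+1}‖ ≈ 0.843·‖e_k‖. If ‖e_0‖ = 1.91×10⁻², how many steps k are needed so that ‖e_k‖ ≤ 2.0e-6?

54

After k steps, ‖e_k‖ ≈ 1.91×10⁻²·0.843^k.
Need 0.843^k ≤ 2.0e-6/1.91×10⁻² = 0.000104712.
k ≥ ln(0.000104712)/ln(0.843) = -9.1643/-0.17079 = 53.658.
Smallest integer k = 54.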